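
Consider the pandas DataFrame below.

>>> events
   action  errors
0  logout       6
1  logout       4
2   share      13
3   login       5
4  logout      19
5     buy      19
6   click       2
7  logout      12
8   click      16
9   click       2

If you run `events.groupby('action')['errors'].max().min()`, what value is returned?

group by action, max of errors:
action
buy       19
click     16
login      5
logout    19
share     13
Name: errors, dtype: int64
Finally, min of the resulting series = 5.

5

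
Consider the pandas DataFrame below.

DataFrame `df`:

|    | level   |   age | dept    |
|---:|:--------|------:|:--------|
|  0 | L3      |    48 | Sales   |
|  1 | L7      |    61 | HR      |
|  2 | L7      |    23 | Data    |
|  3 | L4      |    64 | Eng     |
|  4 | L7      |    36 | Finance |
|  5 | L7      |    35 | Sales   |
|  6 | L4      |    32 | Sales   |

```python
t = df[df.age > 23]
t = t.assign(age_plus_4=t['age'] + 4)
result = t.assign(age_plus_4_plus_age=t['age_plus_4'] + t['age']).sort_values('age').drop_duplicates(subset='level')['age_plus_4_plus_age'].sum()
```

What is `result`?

242

filter rows where age > 23:
  level  age     dept
0    L3   48    Sales
1    L7   61       HR
3    L4   64      Eng
4    L7   36  Finance
5    L7   35    Sales
6    L4   32    Sales
add column age_plus_4 = t['age'] + 4:
  level  age     dept  age_plus_4
0    L3   48    Sales          52
1    L7   61       HR          65
3    L4   64      Eng          68
4    L7   36  Finance          40
5    L7   35    Sales          39
6    L4   32    Sales          36
add column age_plus_4_plus_age = t['age_plus_4'] + t['age']:
  level  age     dept  age_plus_4  age_plus_4_plus_age
0    L3   48    Sales          52                  100
1    L7   61       HR          65                  126
3    L4   64      Eng          68                  132
4    L7   36  Finance          40                   76
5    L7   35    Sales          39                   74
6    L4   32    Sales          36                   68
sort by age:
  level  age     dept  age_plus_4  age_plus_4_plus_age
6    L4   32    Sales          36                   68
5    L7   35    Sales          39                   74
4    L7   36  Finance          40                   76
0    L3   48    Sales          52                  100
1    L7   61       HR          65                  126
3    L4   64      Eng          68                  132
drop duplicate level (keep=first):
  level  age   dept  age_plus_4  age_plus_4_plus_age
6    L4   32  Sales          36                   68
5    L7   35  Sales          39                   74
0    L3   48  Sales          52                  100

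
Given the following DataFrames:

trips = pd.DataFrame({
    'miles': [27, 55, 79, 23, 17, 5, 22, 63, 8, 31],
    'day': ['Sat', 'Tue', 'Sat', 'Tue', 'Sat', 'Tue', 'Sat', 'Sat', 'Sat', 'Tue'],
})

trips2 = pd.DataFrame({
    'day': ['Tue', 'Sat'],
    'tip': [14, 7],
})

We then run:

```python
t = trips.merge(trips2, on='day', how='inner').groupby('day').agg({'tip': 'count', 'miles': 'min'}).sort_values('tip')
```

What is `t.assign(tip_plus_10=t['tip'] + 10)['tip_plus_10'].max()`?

merge on 'day' (how='inner') → 10 rows:
   miles  day  tip
0     27  Sat    7
1     55  Tue   14
2     79  Sat    7
3     23  Tue   14
4     17  Sat    7
5      5  Tue   14
6     22  Sat    7
7     63  Sat    7
8      8  Sat    7
9     31  Tue   14
group by day: count(tip), min(miles):
     tip  miles
day            
Sat    6      8
Tue    4      5
sort by tip:
     tip  miles
day            
Tue    4      5
Sat    6      8
add column tip_plus_10 = t['tip'] + 10:
     tip  miles  tip_plus_10
day                         
Tue    4      5           14
Sat    6      8           16
Taking the max of column 'tip_plus_10' gives 16.

16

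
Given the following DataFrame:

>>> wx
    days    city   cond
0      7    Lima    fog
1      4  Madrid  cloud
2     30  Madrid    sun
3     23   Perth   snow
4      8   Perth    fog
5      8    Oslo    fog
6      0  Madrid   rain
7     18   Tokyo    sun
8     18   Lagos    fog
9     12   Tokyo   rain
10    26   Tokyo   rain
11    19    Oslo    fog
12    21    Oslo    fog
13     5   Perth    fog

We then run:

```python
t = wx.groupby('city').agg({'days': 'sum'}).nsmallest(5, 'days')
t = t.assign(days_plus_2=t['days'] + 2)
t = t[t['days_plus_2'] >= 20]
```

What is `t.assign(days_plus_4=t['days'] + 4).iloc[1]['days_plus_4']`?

group by city, sum of days:
        days
city        
Lagos     18
Lima       7
Madrid    34
Oslo      48
Perth     36
Tokyo     56
take 5 rows with smallest days:
        days
city        
Lima       7
Lagos     18
Madrid    34
Perth     36
Oslo      48
add column days_plus_2 = t['days'] + 2:
        days  days_plus_2
city                     
Lima       7            9
Lagos     18           20
Madrid    34           36
Perth     36           38
Oslo      48           50
filter rows where days_plus_2 >= 20:
        days  days_plus_2
city                     
Lagos     18           20
Madrid    34           36
Perth     36           38
Oslo      48           50
add column days_plus_4 = t['days'] + 4:
        days  days_plus_2  days_plus_4
city                                  
Lagos     18           20           22
Madrid    34           36           38
Perth     36           38           40
Oslo      48           50           52
Then the value at position 1, column 'days_plus_4': 38

38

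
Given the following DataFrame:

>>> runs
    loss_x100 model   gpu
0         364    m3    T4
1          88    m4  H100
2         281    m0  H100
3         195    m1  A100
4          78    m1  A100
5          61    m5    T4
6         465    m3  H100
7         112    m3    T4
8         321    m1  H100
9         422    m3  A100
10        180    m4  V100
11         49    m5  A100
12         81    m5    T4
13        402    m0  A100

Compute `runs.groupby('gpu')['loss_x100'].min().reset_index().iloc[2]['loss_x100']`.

group by gpu, min of loss_x100:
gpu
A100     49
H100     88
T4       61
V100    180
Name: loss_x100, dtype: int64
reset_index():
    gpu  loss_x100
0  A100         49
1  H100         88
2    T4         61
3  V100        180
Taking the value at position 2, column 'loss_x100' gives 61.

61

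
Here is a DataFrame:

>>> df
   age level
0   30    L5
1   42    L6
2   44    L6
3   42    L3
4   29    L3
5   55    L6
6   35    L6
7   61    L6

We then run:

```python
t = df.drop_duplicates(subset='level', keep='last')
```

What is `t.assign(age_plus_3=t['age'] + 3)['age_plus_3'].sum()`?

drop duplicate level (keep=last):
   age level
0   30    L5
4   29    L3
7   61    L6
add column age_plus_3 = t['age'] + 3:
   age level  age_plus_3
0   30    L5          33
4   29    L3          32
7   61    L6          64
Finally, sum of column 'age_plus_3' = 129.

129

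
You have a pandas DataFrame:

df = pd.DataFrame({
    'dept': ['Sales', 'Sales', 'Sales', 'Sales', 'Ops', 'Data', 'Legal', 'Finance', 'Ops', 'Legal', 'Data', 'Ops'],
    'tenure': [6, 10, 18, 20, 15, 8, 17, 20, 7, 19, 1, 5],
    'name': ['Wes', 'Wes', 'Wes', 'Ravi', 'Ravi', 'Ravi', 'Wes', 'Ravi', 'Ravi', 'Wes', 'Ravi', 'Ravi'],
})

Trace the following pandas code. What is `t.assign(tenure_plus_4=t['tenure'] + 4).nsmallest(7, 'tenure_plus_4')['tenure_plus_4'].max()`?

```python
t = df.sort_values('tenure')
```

19

sort by tenure:
       dept  tenure  name
10     Data       1  Ravi
11      Ops       5  Ravi
0     Sales       6   Wes
8       Ops       7  Ravi
5      Data       8  Ravi
1     Sales      10   Wes
4       Ops      15  Ravi
6     Legal      17   Wes
2     Sales      18   Wes
9     Legal      19   Wes
3     Sales      20  Ravi
7   Finance      20  Ravi
add column tenure_plus_4 = t['tenure'] + 4:
       dept  tenure  name  tenure_plus_4
10     Data       1  Ravi              5
11      Ops       5  Ravi              9
0     Sales       6   Wes             10
8       Ops       7  Ravi             11
5      Data       8  Ravi             12
1     Sales      10   Wes             14
4       Ops      15  Ravi             19
6     Legal      17   Wes             21
2     Sales      18   Wes             22
9     Legal      19   Wes             23
3     Sales      20  Ravi             24
7   Finance      20  Ravi             24
take 7 rows with smallest tenure_plus_4:
     dept  tenure  name  tenure_plus_4
10   Data       1  Ravi              5
11    Ops       5  Ravi              9
0   Sales       6   Wes             10
8     Ops       7  Ravi             11
5    Data       8  Ravi             12
1   Sales      10   Wes             14
4     Ops      15  Ravi             19
Taking the max of column 'tenure_plus_4' gives 19.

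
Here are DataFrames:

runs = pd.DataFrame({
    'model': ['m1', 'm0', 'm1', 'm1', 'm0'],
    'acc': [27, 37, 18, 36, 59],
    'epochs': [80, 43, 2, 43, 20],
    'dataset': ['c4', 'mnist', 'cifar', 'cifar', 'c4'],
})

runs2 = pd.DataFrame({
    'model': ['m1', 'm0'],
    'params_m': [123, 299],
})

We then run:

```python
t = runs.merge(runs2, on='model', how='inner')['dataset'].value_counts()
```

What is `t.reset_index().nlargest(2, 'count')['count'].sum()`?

4

merge on 'model' (how='inner') → 5 rows:
  model  acc  epochs dataset  params_m
0    m1   27      80      c4       123
1    m0   37      43   mnist       299
2    m1   18       2   cifar       123
3    m1   36      43   cifar       123
4    m0   59      20      c4       299
value_counts of dataset:
dataset
c4       2
cifar    2
mnist    1
Name: count, dtype: int64
reset_index():
  dataset  count
0      c4      2
1   cifar      2
2   mnist      1
take 2 rows with largest count:
  dataset  count
0      c4      2
1   cifar      2
Taking the sum of column 'count' gives 4.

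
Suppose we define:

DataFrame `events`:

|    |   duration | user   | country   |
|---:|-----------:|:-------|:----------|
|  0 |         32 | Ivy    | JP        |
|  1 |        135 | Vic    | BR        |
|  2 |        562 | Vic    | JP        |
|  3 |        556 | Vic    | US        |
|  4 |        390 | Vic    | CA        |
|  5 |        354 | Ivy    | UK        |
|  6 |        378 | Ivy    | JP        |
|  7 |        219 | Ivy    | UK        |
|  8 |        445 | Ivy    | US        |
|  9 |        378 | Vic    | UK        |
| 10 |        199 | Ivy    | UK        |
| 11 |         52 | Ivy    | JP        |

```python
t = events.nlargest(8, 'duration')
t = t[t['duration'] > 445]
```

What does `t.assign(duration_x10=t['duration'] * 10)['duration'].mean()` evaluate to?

559.0

take 8 rows with largest duration:
   duration user country
2       562  Vic      JP
3       556  Vic      US
8       445  Ivy      US
4       390  Vic      CA
6       378  Ivy      JP
9       378  Vic      UK
5       354  Ivy      UK
7       219  Ivy      UK
filter rows where duration > 445:
   duration user country
2       562  Vic      JP
3       556  Vic      US
add column duration_x10 = t['duration'] * 10:
   duration user country  duration_x10
2       562  Vic      JP          5620
3       556  Vic      US          5560
Reading off the mean of column 'duration', we get 559.0.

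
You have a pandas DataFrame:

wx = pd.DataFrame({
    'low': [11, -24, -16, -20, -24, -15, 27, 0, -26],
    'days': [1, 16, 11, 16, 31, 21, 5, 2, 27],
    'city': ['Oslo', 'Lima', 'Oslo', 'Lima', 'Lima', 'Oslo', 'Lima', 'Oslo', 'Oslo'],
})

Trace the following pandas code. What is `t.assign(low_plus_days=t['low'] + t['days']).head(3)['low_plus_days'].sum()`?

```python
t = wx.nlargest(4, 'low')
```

take 4 rows with largest low:
   low  days  city
6   27     5  Lima
0   11     1  Oslo
7    0     2  Oslo
5  -15    21  Oslo
add column low_plus_days = t['low'] + t['days']:
   low  days  city  low_plus_days
6   27     5  Lima             32
0   11     1  Oslo             12
7    0     2  Oslo              2
5  -15    21  Oslo              6
take first 3 rows:
   low  days  city  low_plus_days
6   27     5  Lima             32
0   11     1  Oslo             12
7    0     2  Oslo              2

46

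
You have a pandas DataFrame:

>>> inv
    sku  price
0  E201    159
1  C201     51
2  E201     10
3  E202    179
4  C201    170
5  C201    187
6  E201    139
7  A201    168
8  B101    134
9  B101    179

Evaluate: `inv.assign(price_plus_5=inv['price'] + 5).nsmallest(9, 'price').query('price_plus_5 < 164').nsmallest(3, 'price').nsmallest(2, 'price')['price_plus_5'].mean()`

35.5

add column price_plus_5 = inv['price'] + 5:
    sku  price  price_plus_5
0  E201    159           164
1  C201     51            56
2  E201     10            15
3  E202    179           184
4  C201    170           175
5  C201    187           192
6  E201    139           144
7  A201    168           173
8  B101    134           139
9  B101    179           184
take 9 rows with smallest price:
    sku  price  price_plus_5
2  E201     10            15
1  C201     51            56
8  B101    134           139
6  E201    139           144
0  E201    159           164
7  A201    168           173
4  C201    170           175
3  E202    179           184
9  B101    179           184
filter rows where price_plus_5 < 164:
    sku  price  price_plus_5
2  E201     10            15
1  C201     51            56
8  B101    134           139
6  E201    139           144
take 3 rows with smallest price:
    sku  price  price_plus_5
2  E201     10            15
1  C201     51            56
8  B101    134           139
take 2 rows with smallest price:
    sku  price  price_plus_5
2  E201     10            15
1  C201     51            56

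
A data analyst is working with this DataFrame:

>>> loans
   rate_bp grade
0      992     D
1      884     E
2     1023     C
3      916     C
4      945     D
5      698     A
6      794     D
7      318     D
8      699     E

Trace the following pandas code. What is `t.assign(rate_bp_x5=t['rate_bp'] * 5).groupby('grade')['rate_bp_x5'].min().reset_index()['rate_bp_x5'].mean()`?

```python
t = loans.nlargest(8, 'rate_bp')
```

3883.75

take 8 rows with largest rate_bp:
   rate_bp grade
2     1023     C
0      992     D
4      945     D
3      916     C
1      884     E
6      794     D
8      699     E
5      698     A
add column rate_bp_x5 = t['rate_bp'] * 5:
   rate_bp grade  rate_bp_x5
2     1023     C        5115
0      992     D        4960
4      945     D        4725
3      916     C        4580
1      884     E        4420
6      794     D        3970
8      699     E        3495
5      698     A        3490
group by grade, min of rate_bp_x5:
grade
A    3490
C    4580
D    3970
E    3495
Name: rate_bp_x5, dtype: int64
reset_index():
  grade  rate_bp_x5
0     A        3490
1     C        4580
2     D        3970
3     E        3495
Then the mean of column 'rate_bp_x5': 3883.75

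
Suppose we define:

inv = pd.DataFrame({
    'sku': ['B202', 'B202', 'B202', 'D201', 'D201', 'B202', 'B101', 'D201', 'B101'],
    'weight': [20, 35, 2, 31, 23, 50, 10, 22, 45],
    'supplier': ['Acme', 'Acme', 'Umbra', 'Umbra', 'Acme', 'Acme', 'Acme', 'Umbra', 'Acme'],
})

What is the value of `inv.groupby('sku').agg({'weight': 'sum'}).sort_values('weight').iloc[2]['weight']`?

group by sku, sum of weight:
      weight
sku         
B101      55
B202     107
D201      76
sort by weight:
      weight
sku         
B101      55
D201      76
B202     107

107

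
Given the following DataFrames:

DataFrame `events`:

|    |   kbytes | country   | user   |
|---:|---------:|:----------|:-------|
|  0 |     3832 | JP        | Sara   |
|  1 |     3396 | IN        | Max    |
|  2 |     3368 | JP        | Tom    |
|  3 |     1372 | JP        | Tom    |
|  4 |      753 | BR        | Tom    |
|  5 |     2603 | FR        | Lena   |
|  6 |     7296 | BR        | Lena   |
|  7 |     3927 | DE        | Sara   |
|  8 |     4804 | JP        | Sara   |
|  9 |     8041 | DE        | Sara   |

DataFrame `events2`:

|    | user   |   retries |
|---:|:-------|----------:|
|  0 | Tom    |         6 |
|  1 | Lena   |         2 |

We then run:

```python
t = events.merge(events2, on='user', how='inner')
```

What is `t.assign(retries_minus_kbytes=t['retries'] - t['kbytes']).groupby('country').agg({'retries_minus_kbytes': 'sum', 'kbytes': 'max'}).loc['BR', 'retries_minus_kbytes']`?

merge on 'user' (how='inner') → 5 rows:
   kbytes country  user  retries
0    3368      JP   Tom        6
1    1372      JP   Tom        6
2     753      BR   Tom        6
3    2603      FR  Lena        2
4    7296      BR  Lena        2
add column retries_minus_kbytes = t['retries'] - t['kbytes']:
   kbytes country  user  retries  retries_minus_kbytes
0    3368      JP   Tom        6                 -3362
1    1372      JP   Tom        6                 -1366
2     753      BR   Tom        6                  -747
3    2603      FR  Lena        2                 -2601
4    7296      BR  Lena        2                 -7294
group by country: sum(retries_minus_kbytes), max(kbytes):
         retries_minus_kbytes  kbytes
country                              
BR                      -8041    7296
FR                      -2601    2603
JP                      -4728    3368
Reading off the value at row 'BR', column 'retries_minus_kbytes', we get -8041.

-8041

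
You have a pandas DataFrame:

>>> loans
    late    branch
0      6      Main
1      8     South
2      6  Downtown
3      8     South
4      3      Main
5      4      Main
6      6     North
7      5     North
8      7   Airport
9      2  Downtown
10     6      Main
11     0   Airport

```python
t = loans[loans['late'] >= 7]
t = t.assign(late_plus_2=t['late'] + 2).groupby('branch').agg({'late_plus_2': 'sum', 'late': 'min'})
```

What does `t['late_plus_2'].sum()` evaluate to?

filter rows where late >= 7:
   late   branch
1     8    South
3     8    South
8     7  Airport
add column late_plus_2 = t['late'] + 2:
   late   branch  late_plus_2
1     8    South           10
3     8    South           10
8     7  Airport            9
group by branch: sum(late_plus_2), min(late):
         late_plus_2  late
branch                    
Airport            9     7
South             20     8
Taking the sum of column 'late_plus_2' gives 29.

29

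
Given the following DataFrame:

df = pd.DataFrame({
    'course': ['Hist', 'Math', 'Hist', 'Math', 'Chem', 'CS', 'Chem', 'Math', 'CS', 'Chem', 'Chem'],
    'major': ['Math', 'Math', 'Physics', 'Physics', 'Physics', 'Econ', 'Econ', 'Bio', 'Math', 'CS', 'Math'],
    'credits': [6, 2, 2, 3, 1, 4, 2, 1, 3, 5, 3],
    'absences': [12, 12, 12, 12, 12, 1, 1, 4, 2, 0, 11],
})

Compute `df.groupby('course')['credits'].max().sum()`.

group by course, max of credits:
course
CS      4
Chem    5
Hist    6
Math    3
Name: credits, dtype: int64
Hence 18.

18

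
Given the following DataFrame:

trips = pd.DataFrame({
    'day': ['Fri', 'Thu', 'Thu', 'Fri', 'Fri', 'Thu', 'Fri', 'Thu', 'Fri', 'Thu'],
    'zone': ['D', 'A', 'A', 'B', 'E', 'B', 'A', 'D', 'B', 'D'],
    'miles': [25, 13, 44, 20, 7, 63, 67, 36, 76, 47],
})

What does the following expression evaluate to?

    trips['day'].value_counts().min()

5

value_counts of day:
day
Fri    5
Thu    5
Name: count, dtype: int64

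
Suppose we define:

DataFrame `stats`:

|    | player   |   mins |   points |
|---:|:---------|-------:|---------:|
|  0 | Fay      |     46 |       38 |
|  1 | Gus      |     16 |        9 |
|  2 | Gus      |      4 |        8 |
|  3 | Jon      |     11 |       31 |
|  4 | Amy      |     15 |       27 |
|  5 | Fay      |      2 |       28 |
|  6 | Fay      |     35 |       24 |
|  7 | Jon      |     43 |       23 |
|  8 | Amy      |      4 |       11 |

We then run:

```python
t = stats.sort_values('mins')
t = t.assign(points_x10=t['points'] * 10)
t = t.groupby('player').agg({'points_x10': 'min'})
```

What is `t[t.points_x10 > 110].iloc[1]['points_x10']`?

sort by mins:
  player  mins  points
5    Fay     2      28
2    Gus     4       8
8    Amy     4      11
3    Jon    11      31
4    Amy    15      27
1    Gus    16       9
6    Fay    35      24
7    Jon    43      23
0    Fay    46      38
add column points_x10 = t['points'] * 10:
  player  mins  points  points_x10
5    Fay     2      28         280
2    Gus     4       8          80
8    Amy     4      11         110
3    Jon    11      31         310
4    Amy    15      27         270
1    Gus    16       9          90
6    Fay    35      24         240
7    Jon    43      23         230
0    Fay    46      38         380
group by player, min of points_x10:
        points_x10
player            
Amy            110
Fay            240
Gus             80
Jon            230
filter rows where points_x10 > 110:
        points_x10
player            
Fay            240
Jon            230
value at position 1, column 'points_x10' → 230

230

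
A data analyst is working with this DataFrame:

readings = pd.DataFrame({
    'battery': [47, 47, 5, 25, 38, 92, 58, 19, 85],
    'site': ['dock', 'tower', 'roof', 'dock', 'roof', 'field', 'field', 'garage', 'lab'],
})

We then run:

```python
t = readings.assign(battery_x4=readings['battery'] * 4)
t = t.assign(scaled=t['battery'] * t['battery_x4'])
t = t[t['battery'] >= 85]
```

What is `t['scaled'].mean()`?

add column battery_x4 = readings['battery'] * 4:
   battery    site  battery_x4
0       47    dock         188
1       47   tower         188
2        5    roof          20
3       25    dock         100
4       38    roof         152
5       92   field         368
6       58   field         232
7       19  garage          76
8       85     lab         340
add column scaled = t['battery'] * t['battery_x4']:
   battery    site  battery_x4  scaled
0       47    dock         188    8836
1       47   tower         188    8836
2        5    roof          20     100
3       25    dock         100    2500
4       38    roof         152    5776
5       92   field         368   33856
6       58   field         232   13456
7       19  garage          76    1444
8       85     lab         340   28900
filter rows where battery >= 85:
   battery   site  battery_x4  scaled
5       92  field         368   33856
8       85    lab         340   28900
Reading off the mean of column 'scaled', we get 31378.0.

31378.0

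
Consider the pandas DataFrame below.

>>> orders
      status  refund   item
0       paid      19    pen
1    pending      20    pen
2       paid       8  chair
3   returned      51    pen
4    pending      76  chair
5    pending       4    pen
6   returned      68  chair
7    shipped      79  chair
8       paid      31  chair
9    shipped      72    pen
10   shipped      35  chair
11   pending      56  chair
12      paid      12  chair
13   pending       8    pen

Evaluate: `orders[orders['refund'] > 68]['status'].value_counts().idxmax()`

filter rows where refund > 68:
    status  refund   item
4  pending      76  chair
7  shipped      79  chair
9  shipped      72    pen
value_counts of status:
status
shipped    2
pending    1
Name: count, dtype: int64

shipped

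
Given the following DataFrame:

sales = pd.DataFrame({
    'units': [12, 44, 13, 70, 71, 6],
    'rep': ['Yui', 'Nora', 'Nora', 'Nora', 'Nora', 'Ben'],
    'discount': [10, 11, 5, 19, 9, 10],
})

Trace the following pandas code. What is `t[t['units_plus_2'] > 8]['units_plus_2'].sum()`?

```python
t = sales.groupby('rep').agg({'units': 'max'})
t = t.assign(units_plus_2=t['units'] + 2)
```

87

group by rep, max of units:
      units
rep        
Ben       6
Nora     71
Yui      12
add column units_plus_2 = t['units'] + 2:
      units  units_plus_2
rep                      
Ben       6             8
Nora     71            73
Yui      12            14
filter rows where units_plus_2 > 8:
      units  units_plus_2
rep                      
Nora     71            73
Yui      12            14
Hence 87.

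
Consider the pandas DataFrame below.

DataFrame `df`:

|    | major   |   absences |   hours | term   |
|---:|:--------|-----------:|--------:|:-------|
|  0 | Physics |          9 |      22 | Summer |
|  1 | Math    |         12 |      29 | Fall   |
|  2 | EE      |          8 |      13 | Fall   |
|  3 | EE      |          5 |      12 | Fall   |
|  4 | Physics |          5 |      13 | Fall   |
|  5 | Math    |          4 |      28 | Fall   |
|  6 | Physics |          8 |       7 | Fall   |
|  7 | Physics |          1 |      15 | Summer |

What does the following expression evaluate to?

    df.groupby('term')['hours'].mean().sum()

35.5

group by term, mean of hours:
term
Fall      17.0
Summer    18.5
Name: hours, dtype: float64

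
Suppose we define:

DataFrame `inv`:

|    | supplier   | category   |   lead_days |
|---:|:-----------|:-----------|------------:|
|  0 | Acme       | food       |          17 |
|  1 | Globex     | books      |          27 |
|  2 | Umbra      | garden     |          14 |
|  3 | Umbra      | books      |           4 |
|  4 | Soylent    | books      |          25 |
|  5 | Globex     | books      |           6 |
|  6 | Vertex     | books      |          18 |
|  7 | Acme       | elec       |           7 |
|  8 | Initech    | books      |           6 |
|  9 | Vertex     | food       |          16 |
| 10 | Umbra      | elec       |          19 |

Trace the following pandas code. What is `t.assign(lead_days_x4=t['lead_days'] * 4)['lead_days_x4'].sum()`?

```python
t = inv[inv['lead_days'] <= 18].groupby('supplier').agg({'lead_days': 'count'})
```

32

filter rows where lead_days <= 18:
  supplier category  lead_days
0     Acme     food         17
2    Umbra   garden         14
3    Umbra    books          4
5   Globex    books          6
6   Vertex    books         18
7     Acme     elec          7
8  Initech    books          6
9   Vertex     food         16
group by supplier, count of lead_days:
          lead_days
supplier           
Acme              2
Globex            1
Initech           1
Umbra             2
Vertex            2
add column lead_days_x4 = t['lead_days'] * 4:
          lead_days  lead_days_x4
supplier                         
Acme              2             8
Globex            1             4
Initech           1             4
Umbra             2             8
Vertex            2             8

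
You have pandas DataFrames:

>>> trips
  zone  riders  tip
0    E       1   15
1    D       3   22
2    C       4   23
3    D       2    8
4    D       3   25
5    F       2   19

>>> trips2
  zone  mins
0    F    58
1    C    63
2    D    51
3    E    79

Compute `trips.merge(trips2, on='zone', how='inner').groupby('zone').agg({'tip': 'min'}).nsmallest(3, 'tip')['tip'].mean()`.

14.0

merge on 'zone' (how='inner') → 6 rows:
  zone  riders  tip  mins
0    E       1   15    79
1    D       3   22    51
2    C       4   23    63
3    D       2    8    51
4    D       3   25    51
5    F       2   19    58
group by zone, min of tip:
      tip
zone     
C      23
D       8
E      15
F      19
take 3 rows with smallest tip:
      tip
zone     
D       8
E      15
F      19
Finally, mean of column 'tip' = 14.0.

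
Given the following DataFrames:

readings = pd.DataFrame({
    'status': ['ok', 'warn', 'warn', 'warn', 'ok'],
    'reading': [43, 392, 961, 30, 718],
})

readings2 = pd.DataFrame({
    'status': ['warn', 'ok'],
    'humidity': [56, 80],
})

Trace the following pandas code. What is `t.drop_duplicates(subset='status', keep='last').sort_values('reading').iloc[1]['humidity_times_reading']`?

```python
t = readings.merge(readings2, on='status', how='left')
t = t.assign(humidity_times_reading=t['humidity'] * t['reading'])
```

merge on 'status' (how='left') → 5 rows:
  status  reading  humidity
0     ok       43        80
1   warn      392        56
2   warn      961        56
3   warn       30        56
4     ok      718        80
add column humidity_times_reading = t['humidity'] * t['reading']:
  status  reading  humidity  humidity_times_reading
0     ok       43        80                    3440
1   warn      392        56                   21952
2   warn      961        56                   53816
3   warn       30        56                    1680
4     ok      718        80                   57440
drop duplicate status (keep=last):
  status  reading  humidity  humidity_times_reading
3   warn       30        56                    1680
4     ok      718        80                   57440
sort by reading:
  status  reading  humidity  humidity_times_reading
3   warn       30        56                    1680
4     ok      718        80                   57440

57440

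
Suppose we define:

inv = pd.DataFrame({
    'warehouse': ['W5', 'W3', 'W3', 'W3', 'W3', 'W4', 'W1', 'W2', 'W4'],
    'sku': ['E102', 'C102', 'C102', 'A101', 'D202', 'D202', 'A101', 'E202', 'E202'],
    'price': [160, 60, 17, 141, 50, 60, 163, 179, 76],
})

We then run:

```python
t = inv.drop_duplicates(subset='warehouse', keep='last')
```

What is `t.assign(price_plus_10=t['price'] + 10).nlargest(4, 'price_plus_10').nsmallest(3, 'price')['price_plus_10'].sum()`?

drop duplicate warehouse (keep=last):
  warehouse   sku  price
0        W5  E102    160
4        W3  D202     50
6        W1  A101    163
7        W2  E202    179
8        W4  E202     76
add column price_plus_10 = t['price'] + 10:
  warehouse   sku  price  price_plus_10
0        W5  E102    160            170
4        W3  D202     50             60
6        W1  A101    163            173
7        W2  E202    179            189
8        W4  E202     76             86
take 4 rows with largest price_plus_10:
  warehouse   sku  price  price_plus_10
7        W2  E202    179            189
6        W1  A101    163            173
0        W5  E102    160            170
8        W4  E202     76             86
take 3 rows with smallest price:
  warehouse   sku  price  price_plus_10
8        W4  E202     76             86
0        W5  E102    160            170
6        W1  A101    163            173
sum of column 'price_plus_10' → 429

429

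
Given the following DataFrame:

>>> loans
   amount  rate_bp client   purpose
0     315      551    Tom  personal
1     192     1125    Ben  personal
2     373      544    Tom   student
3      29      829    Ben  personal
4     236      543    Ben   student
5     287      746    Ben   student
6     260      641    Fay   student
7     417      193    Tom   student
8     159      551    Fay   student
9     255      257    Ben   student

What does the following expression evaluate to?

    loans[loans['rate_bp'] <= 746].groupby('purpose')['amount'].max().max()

filter rows where rate_bp <= 746:
   amount  rate_bp client   purpose
0     315      551    Tom  personal
2     373      544    Tom   student
4     236      543    Ben   student
5     287      746    Ben   student
6     260      641    Fay   student
7     417      193    Tom   student
8     159      551    Fay   student
9     255      257    Ben   student
group by purpose, max of amount:
purpose
personal    315
student     417
Name: amount, dtype: int64

417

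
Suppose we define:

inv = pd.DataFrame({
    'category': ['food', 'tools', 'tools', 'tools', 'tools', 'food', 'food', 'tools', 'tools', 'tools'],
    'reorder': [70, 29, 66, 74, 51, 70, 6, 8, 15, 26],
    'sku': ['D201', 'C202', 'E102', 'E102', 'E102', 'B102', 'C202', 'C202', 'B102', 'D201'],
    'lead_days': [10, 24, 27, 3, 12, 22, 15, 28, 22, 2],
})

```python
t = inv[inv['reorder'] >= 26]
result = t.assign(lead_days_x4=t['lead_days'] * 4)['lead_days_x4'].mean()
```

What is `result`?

57.1428571429

filter rows where reorder >= 26:
  category  reorder   sku  lead_days
0     food       70  D201         10
1    tools       29  C202         24
2    tools       66  E102         27
3    tools       74  E102          3
4    tools       51  E102         12
5     food       70  B102         22
9    tools       26  D201          2
add column lead_days_x4 = t['lead_days'] * 4:
  category  reorder   sku  lead_days  lead_days_x4
0     food       70  D201         10            40
1    tools       29  C202         24            96
2    tools       66  E102         27           108
3    tools       74  E102          3            12
4    tools       51  E102         12            48
5     food       70  B102         22            88
9    tools       26  D201          2             8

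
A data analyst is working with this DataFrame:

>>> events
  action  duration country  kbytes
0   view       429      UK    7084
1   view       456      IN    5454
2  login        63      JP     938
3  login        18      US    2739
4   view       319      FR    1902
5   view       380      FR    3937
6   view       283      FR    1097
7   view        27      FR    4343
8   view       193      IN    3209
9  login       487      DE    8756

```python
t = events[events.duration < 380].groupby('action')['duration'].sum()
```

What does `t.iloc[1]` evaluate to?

filter rows where duration < 380:
  action  duration country  kbytes
2  login        63      JP     938
3  login        18      US    2739
4   view       319      FR    1902
6   view       283      FR    1097
7   view        27      FR    4343
8   view       193      IN    3209
group by action, sum of duration:
action
login     81
view     822
Name: duration, dtype: int64
So iloc[1] = 822.

822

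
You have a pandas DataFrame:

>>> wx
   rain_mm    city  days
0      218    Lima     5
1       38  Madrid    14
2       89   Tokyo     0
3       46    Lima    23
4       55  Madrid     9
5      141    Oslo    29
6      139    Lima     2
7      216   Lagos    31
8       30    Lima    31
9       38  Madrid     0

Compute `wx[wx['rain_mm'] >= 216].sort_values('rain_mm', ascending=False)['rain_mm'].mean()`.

filter rows where rain_mm >= 216:
   rain_mm   city  days
0      218   Lima     5
7      216  Lagos    31
sort by rain_mm descending:
   rain_mm   city  days
0      218   Lima     5
7      216  Lagos    31
Then the mean of column 'rain_mm': 217.0

217.0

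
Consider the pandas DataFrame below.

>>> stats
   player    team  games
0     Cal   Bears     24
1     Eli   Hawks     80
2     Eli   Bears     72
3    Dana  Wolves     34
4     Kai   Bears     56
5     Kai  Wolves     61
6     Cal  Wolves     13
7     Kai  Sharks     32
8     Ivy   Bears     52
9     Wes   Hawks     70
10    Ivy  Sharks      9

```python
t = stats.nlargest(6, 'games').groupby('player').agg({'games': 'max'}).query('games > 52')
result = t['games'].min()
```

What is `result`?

61

take 6 rows with largest games:
  player    team  games
1    Eli   Hawks     80
2    Eli   Bears     72
9    Wes   Hawks     70
5    Kai  Wolves     61
4    Kai   Bears     56
8    Ivy   Bears     52
group by player, max of games:
        games
player       
Eli        80
Ivy        52
Kai        61
Wes        70
filter rows where games > 52:
        games
player       
Eli        80
Kai        61
Wes        70
So min() = 61.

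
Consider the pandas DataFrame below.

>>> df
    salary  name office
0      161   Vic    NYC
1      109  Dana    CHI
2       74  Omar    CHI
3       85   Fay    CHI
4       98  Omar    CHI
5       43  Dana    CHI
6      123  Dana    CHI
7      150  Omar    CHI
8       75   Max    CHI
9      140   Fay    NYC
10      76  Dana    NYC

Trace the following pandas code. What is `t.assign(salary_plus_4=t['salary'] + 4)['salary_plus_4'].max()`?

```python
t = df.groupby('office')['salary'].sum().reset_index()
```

761

group by office, sum of salary:
office
CHI    757
NYC    377
Name: salary, dtype: int64
reset_index():
  office  salary
0    CHI     757
1    NYC     377
add column salary_plus_4 = t['salary'] + 4:
  office  salary  salary_plus_4
0    CHI     757            761
1    NYC     377            381
The max of column 'salary_plus_4' is 761.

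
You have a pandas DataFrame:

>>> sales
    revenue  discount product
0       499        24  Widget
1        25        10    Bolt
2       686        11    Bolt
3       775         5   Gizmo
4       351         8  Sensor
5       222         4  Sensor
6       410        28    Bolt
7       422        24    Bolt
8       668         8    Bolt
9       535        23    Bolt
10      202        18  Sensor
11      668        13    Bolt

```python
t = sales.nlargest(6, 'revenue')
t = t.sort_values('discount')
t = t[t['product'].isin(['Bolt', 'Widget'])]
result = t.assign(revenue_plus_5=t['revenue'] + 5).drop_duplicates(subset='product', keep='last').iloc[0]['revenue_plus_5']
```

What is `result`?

540

take 6 rows with largest revenue:
    revenue  discount product
3       775         5   Gizmo
2       686        11    Bolt
8       668         8    Bolt
11      668        13    Bolt
9       535        23    Bolt
0       499        24  Widget
sort by discount:
    revenue  discount product
3       775         5   Gizmo
8       668         8    Bolt
2       686        11    Bolt
11      668        13    Bolt
9       535        23    Bolt
0       499        24  Widget
filter rows where product in ['Bolt', 'Widget']:
    revenue  discount product
8       668         8    Bolt
2       686        11    Bolt
11      668        13    Bolt
9       535        23    Bolt
0       499        24  Widget
add column revenue_plus_5 = t['revenue'] + 5:
    revenue  discount product  revenue_plus_5
8       668         8    Bolt             673
2       686        11    Bolt             691
11      668        13    Bolt             673
9       535        23    Bolt             540
0       499        24  Widget             504
drop duplicate product (keep=last):
   revenue  discount product  revenue_plus_5
9      535        23    Bolt             540
0      499        24  Widget             504
The value at position 0, column 'revenue_plus_5' is 540.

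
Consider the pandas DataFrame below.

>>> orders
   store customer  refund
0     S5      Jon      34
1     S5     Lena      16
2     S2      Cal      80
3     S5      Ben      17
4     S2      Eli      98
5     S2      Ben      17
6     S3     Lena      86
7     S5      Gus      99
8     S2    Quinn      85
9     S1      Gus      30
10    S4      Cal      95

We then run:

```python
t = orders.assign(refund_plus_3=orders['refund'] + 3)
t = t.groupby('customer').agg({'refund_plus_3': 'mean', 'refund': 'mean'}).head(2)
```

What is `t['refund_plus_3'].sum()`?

110.5

add column refund_plus_3 = orders['refund'] + 3:
   store customer  refund  refund_plus_3
0     S5      Jon      34             37
1     S5     Lena      16             19
2     S2      Cal      80             83
3     S5      Ben      17             20
4     S2      Eli      98            101
5     S2      Ben      17             20
6     S3     Lena      86             89
7     S5      Gus      99            102
8     S2    Quinn      85             88
9     S1      Gus      30             33
10    S4      Cal      95             98
group by customer: mean(refund_plus_3), mean(refund):
          refund_plus_3  refund
customer                       
Ben                20.0    17.0
Cal                90.5    87.5
Eli               101.0    98.0
Gus                67.5    64.5
Jon                37.0    34.0
Lena               54.0    51.0
Quinn              88.0    85.0
take first 2 rows:
          refund_plus_3  refund
customer                       
Ben                20.0    17.0
Cal                90.5    87.5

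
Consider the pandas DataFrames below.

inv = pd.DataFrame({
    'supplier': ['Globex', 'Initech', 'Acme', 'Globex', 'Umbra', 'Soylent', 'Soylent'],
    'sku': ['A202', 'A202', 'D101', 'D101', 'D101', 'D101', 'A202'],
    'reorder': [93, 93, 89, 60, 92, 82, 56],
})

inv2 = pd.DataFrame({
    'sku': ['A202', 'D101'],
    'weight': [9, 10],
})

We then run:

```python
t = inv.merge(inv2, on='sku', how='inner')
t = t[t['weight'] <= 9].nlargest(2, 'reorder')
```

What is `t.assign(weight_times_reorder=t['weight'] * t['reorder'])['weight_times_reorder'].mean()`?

merge on 'sku' (how='inner') → 7 rows:
  supplier   sku  reorder  weight
0   Globex  A202       93       9
1  Initech  A202       93       9
2     Acme  D101       89      10
3   Globex  D101       60      10
4    Umbra  D101       92      10
5  Soylent  D101       82      10
6  Soylent  A202       56       9
filter rows where weight <= 9:
  supplier   sku  reorder  weight
0   Globex  A202       93       9
1  Initech  A202       93       9
6  Soylent  A202       56       9
take 2 rows with largest reorder:
  supplier   sku  reorder  weight
0   Globex  A202       93       9
1  Initech  A202       93       9
add column weight_times_reorder = t['weight'] * t['reorder']:
  supplier   sku  reorder  weight  weight_times_reorder
0   Globex  A202       93       9                   837
1  Initech  A202       93       9                   837
Reading off the mean of column 'weight_times_reorder', we get 837.0.

837.0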